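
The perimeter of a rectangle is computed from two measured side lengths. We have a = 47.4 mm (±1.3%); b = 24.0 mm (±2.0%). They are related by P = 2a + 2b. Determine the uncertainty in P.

Sums and differences: (δP)² = Σ (cᵢ δxᵢ)².
  (2·δa)² = 1.52;  (2·δb)² = 0.922
δP = √(2.44) = 1.56 mm

1.56 mm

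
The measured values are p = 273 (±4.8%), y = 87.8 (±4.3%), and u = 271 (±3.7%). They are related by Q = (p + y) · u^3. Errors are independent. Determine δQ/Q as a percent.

Let w = p + y = 361. δw = √(δp² + δy²) = √(172 + 14.3) = 13.6, so δw/w = 0.0378.
Q is then a monomial in w, u:
δQ/Q = √((δw/w)² + (3·δu/u)²) = √(0.00143 + 0.0123) = 0.117

11.7%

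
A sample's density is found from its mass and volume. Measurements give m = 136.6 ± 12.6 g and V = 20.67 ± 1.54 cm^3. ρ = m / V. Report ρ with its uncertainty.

Since ρ is a product/quotient, work with relative uncertainties:
  (1·δm/m)² = (1×0.0922)² = 0.00851;  (-1·δV/V)² = (-1×0.0745)² = 0.00555
δρ/ρ = √(0.0141) = 0.119
ρ = 6.609 g/cm^3, so δρ = 0.119 × 6.609 = 0.784 g/cm^3.

6.609 ± 0.784 g/cm^3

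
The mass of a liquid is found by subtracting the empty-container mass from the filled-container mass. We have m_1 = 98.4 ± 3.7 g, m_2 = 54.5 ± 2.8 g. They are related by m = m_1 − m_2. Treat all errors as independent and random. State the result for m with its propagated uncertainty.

43.9 ± 4.64 g

Sums and differences: (δm)² = Σ (cᵢ δxᵢ)².
  (δm_1)² = 13.7;  (δm_2)² = 7.84
δm = √(21.5) = 4.64 g
m = 43.9 g.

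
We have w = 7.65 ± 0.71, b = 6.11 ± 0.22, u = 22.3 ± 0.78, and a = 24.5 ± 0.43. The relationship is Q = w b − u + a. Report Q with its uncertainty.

Let p = w·b = 46.7. δp/p = √((1·δw/w)² + (1·δb/b)²) = √(0.00861 + 0.00130) = 0.0996, so δp = 4.65.
Q = p − u + a: δQ = √(δp² + δu² + δa²) = √(21.7 + 0.608 + 0.185) = 4.74
Q = 48.9.

48.9 ± 4.74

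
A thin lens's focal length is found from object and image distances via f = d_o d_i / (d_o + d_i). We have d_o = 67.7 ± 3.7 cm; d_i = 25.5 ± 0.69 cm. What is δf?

∂f/∂d_o = (d_i/(d_o+d_i))² = 0.0749;  ∂f/∂d_i = (d_o/(d_o+d_i))² = 0.528
δf = √((∂f/∂d_o · δd_o)² + (∂f/∂d_i · δd_i)²) = √(0.0767 + 0.133) = 0.457 cm

0.457 cm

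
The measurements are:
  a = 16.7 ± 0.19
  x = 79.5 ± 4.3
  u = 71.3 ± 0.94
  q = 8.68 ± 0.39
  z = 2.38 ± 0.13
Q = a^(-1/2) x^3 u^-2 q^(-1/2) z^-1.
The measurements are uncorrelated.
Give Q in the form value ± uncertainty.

3.45 ± 0.603

Products/powers → add relative errors in quadrature, weighted by exponent:
  (−½·δa/a)² = (-0.5×0.0114)² = 3.24e-05;  (3·δx/x)² = (3×0.0541)² = 0.0263;  (-2·δu/u)² = (-2×0.0132)² = 0.000695;  (−½·δq/q)² = (-0.5×0.0449)² = 0.000505;  (-1·δz/z)² = (-1×0.0546)² = 0.00298
δQ/Q = √(0.0305) = 0.175
Q = 3.45, so δQ = 0.175 × 3.45 = 0.603.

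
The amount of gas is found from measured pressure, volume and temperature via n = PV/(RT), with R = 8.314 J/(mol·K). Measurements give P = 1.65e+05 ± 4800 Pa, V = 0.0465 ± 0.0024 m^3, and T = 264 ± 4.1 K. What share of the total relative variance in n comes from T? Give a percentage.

(δn/n)² = (1·δP/P)² + (1·δV/V)² + (-1·δT/T)²
  P term: (1×0.0291)² = 0.000846
  V term: (1×0.0516)² = 0.00266
  T term: (-1×0.0155)² = 0.000241
Total = 0.00375. Share from T = 0.000241/0.00375 = 0.0643.

6.43%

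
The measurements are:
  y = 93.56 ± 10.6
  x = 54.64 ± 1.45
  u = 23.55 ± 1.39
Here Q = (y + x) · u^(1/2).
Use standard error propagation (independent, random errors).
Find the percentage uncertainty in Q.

Let w = y + x = 148.2. δw = √(δy² + δx²) = √(112 + 2.10) = 10.7, so δw/w = 0.0722.
Q is then a monomial in w, u:
δQ/Q = √((δw/w)² + (½·δu/u)²) = √(0.00521 + 0.000871) = 0.0780

7.80%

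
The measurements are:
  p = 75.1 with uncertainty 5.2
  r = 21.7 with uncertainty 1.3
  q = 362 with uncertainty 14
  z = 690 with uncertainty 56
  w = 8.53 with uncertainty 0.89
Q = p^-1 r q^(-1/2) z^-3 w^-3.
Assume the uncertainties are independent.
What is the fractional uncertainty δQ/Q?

Each factor contributes (exponent × relative error)² to (δQ/Q)²:
  (-1·δp/p)² = (-1×0.0692)² = 0.00479;  (1·δr/r)² = (1×0.0599)² = 0.00359;  (−½·δq/q)² = (-0.5×0.0387)² = 0.000374;  (-3·δz/z)² = (-3×0.0812)² = 0.0593;  (-3·δw/w)² = (-3×0.104)² = 0.0980
δQ/Q = √(0.166) = 0.407

0.407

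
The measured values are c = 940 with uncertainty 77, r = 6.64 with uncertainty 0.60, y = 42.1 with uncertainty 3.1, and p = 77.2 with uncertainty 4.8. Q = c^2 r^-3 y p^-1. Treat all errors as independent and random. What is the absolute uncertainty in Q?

545

Each factor contributes (exponent × relative error)² to (δQ/Q)²:
  (2·δc/c)² = (2×0.0819)² = 0.0268;  (-3·δr/r)² = (-3×0.0904)² = 0.0735;  (1·δy/y)² = (1×0.0736)² = 0.00542;  (-1·δp/p)² = (-1×0.0622)² = 0.00387
δQ/Q = √(0.110) = 0.331
Q = 1650, so δQ = 0.331 × 1650 = 545.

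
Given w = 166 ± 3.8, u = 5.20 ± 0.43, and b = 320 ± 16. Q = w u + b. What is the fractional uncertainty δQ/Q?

0.0640

Let p = w·u = 863. δp/p = √((1·δw/w)² + (1·δu/u)²) = √(0.000524 + 0.00684) = 0.0858, so δp = 74.1.
Q = p + b: δQ = √(δp² + δb²) = √(5490 + 256) = 75.8
Q = 1180, so δQ/Q = 75.8/1180 = 0.0640.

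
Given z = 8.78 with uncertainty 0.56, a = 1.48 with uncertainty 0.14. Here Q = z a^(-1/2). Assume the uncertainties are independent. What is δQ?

For a monomial Q ∝ z, a^(-1/2), fractional errors add in quadrature:
  (1·δz/z)² = (1×0.0638)² = 0.00407;  (−½·δa/a)² = (-0.5×0.0946)² = 0.00224
δQ/Q = √(0.00631) = 0.0794
Q = 7.22, so δQ = 0.0794 × 7.22 = 0.573.

0.573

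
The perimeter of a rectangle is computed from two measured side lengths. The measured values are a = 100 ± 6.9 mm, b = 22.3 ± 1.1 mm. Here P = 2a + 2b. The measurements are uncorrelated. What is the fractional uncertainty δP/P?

0.0571

Each term contributes (cᵢ δxᵢ)² to (δP)²:
  (2·δa)² = 190;  (2·δb)² = 4.84
δP = √(195) = 14.0 mm
P = 245 mm, so δP/P = 14.0/245 = 0.0571.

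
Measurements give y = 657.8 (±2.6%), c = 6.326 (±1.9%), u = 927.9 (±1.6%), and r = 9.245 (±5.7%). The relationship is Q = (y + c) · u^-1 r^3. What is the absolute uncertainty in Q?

Let w = y + c = 664.1. δw = √(δy² + δc²) = √(293 + 0.0144) = 17.1, so δw/w = 0.0258.
Q is then a monomial in w, u, r:
δQ/Q = √((δw/w)² + (-1·δu/u)² + (3·δr/r)²) = √(0.000663 + 0.000256 + 0.0292) = 0.174
Q = 565.5, so δQ = 0.174 × 565.5 = 98.2.

98.2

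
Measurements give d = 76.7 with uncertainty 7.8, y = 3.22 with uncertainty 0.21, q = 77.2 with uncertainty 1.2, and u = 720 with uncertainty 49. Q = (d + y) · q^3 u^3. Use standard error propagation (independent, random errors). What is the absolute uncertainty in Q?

3.17e+15

Let w = d + y = 79.9. δw = √(δd² + δy²) = √(60.8 + 0.0441) = 7.80, so δw/w = 0.0976.
Q is then a monomial in w, q, u:
δQ/Q = √((δw/w)² + (3·δq/q)² + (3·δu/u)²) = √(0.00953 + 0.00217 + 0.0417) = 0.231
Q = 1.37e+16, so δQ = 0.231 × 1.37e+16 = 3.17e+15.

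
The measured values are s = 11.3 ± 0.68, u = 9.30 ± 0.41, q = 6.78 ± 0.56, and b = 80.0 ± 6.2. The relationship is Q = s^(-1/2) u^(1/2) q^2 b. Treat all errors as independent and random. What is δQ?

For a monomial Q ∝ s^(-1/2), u^(1/2), q^2, b, fractional errors add in quadrature:
  (−½·δs/s)² = (-0.5×0.0602)² = 0.000905;  (½·δu/u)² = (0.5×0.0441)² = 0.000486;  (2·δq/q)² = (2×0.0826)² = 0.0273;  (1·δb/b)² = (1×0.0775)² = 0.00601
δQ/Q = √(0.0347) = 0.186
Q = 3340, so δQ = 0.186 × 3340 = 621.

621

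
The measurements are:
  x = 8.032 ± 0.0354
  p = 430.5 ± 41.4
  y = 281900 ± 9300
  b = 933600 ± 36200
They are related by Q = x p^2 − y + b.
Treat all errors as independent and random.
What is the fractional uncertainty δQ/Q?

0.135

Let w = x·p^2 = 1.489e+06. δw/w = √((1·δx/x)² + (2·δp/p)²) = √(1.94e-05 + 0.0370) = 0.192, so δw = 2.86e+05.
Q = w − y + b: δQ = √(δw² + δy² + δb²) = √(8.2e+10 + 8.65e+07 + 1.31e+09) = 2.89e+05
Q = 2.14e+06, so δQ/Q = 2.89e+05/2.14e+06 = 0.135.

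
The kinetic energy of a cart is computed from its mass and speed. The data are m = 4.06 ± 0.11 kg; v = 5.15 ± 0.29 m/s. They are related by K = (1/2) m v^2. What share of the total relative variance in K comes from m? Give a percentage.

(δK/K)² = (1·δm/m)² + (2·δv/v)²
  m term: (1×0.0271)² = 0.000734
  v term: (2×0.0563)² = 0.0127
Total = 0.0134. Share from m = 0.000734/0.0134 = 0.0547.

5.47%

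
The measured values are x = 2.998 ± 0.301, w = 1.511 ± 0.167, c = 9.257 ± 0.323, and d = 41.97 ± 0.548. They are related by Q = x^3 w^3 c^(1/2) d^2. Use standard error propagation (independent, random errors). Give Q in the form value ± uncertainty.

Each factor contributes (exponent × relative error)² to (δQ/Q)²:
  (3·δx/x)² = (3×0.100)² = 0.0907;  (3·δw/w)² = (3×0.111)² = 0.110;  (½·δc/c)² = (0.5×0.0349)² = 0.000304;  (2·δd/d)² = (2×0.0131)² = 0.000682
δQ/Q = √(0.202) = 0.449
Q = 498200, so δQ = 0.449 × 498200 = 2.24e+05.

(4.982 ± 2.24) × 10^5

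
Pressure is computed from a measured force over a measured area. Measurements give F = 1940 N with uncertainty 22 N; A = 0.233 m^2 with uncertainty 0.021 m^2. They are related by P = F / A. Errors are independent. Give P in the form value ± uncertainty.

For a monomial P ∝ F, A^-1, fractional errors add in quadrature:
  (1·δF/F)² = (1×0.0113)² = 0.000129;  (-1·δA/A)² = (-1×0.0901)² = 0.00812
δP/P = √(0.00825) = 0.0908
P = 8330 Pa, so δP = 0.0908 × 8330 = 756 Pa.

8330 ± 756 Pa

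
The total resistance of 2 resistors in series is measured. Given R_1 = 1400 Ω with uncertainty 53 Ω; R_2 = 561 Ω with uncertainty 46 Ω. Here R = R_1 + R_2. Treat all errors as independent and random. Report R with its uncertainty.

Sums and differences: (δR)² = Σ (cᵢ δxᵢ)².
  (δR_1)² = 2810;  (δR_2)² = 2120
δR = √(4920) = 70.2 Ω
R = 1960 Ω.

1960 ± 70.2 Ω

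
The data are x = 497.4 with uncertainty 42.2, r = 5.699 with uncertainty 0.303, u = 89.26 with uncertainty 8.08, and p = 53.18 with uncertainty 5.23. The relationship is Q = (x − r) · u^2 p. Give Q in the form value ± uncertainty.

(2.083 ± 0.465) × 10^8

Let w = x − r = 491.7. δw = √(δx² + δr²) = √(1780 + 0.0918) = 42.2, so δw/w = 0.0858.
Q is then a monomial in w, u, p:
δQ/Q = √((δw/w)² + (2·δu/u)² + (1·δp/p)²) = √(0.00737 + 0.0328 + 0.00967) = 0.223
Q = 2.083e+08, so δQ = 0.223 × 2.083e+08 = 4.65e+07.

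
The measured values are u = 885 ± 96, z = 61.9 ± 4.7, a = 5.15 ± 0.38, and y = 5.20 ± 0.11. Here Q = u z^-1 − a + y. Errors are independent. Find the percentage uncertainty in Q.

13.5%

Let p = u·z^-1 = 14.3. δp/p = √((1·δu/u)² + (-1·δz/z)²) = √(0.0118 + 0.00577) = 0.132, so δp = 1.89.
Q = p − a + y: δQ = √(δp² + δa² + δy²) = √(3.58 + 0.144 + 0.0121) = 1.93
Q = 14.3, so δQ/Q = 1.93/14.3 = 0.135.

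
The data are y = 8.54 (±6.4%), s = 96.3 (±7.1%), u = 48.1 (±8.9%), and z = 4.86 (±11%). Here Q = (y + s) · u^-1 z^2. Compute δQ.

Let w = y + s = 105. δw = √(δy² + δs²) = √(0.299 + 46.7) = 6.86, so δw/w = 0.0654.
Q is then a monomial in w, u, z:
δQ/Q = √((δw/w)² + (-1·δu/u)² + (2·δz/z)²) = √(0.00428 + 0.00792 + 0.0484) = 0.246
Q = 51.5, so δQ = 0.246 × 51.5 = 12.7.

12.7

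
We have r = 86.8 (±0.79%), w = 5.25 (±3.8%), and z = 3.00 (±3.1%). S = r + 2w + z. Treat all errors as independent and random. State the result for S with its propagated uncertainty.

For a sum/difference, combine absolute errors in quadrature:
  (δr)² = 0.470;  (2·δw)² = 0.159;  (δz)² = 0.00865
δS = √(0.638) = 0.799
S = 100.

100 ± 0.799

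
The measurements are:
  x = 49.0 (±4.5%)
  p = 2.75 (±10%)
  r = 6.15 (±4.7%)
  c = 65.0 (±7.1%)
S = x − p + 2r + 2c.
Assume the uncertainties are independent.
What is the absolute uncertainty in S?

9.51

For a sum/difference, combine absolute errors in quadrature:
  (δx)² = 4.86;  (δp)² = 0.0756;  (2·δr)² = 0.334;  (2·δc)² = 85.2
δS = √(90.5) = 9.51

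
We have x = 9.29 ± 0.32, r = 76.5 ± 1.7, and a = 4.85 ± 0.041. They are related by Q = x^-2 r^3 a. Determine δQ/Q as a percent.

9.62%

Each factor contributes (exponent × relative error)² to (δQ/Q)²:
  (-2·δx/x)² = (-2×0.0344)² = 0.00475;  (3·δr/r)² = (3×0.0222)² = 0.00444;  (1·δa/a)² = (1×0.00845)² = 7.15e-05
δQ/Q = √(0.00926) = 0.0962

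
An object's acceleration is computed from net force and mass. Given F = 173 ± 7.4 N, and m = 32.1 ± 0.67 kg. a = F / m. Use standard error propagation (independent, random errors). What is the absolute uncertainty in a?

Products/powers → add relative errors in quadrature, weighted by exponent:
  (1·δF/F)² = (1×0.0428)² = 0.00183;  (-1·δm/m)² = (-1×0.0209)² = 0.000436
δa/a = √(0.00227) = 0.0476
a = 5.39 m/s^2, so δa = 0.0476 × 5.39 = 0.257 m/s^2.

0.257 m/s^2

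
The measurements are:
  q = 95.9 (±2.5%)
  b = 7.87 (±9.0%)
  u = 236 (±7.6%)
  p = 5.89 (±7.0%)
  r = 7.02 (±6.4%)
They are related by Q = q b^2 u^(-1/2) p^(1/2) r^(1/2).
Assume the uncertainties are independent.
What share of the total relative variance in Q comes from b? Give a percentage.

(δQ/Q)² = (1·δq/q)² + (2·δb/b)² + (−½·δu/u)² + (½·δp/p)² + (½·δr/r)²
  q term: (1×0.0250)² = 0.000625
  b term: (2×0.0900)² = 0.0324
  u term: (-0.5×0.0760)² = 0.00144
  p term: (0.5×0.0700)² = 0.00123
  r term: (0.5×0.0640)² = 0.00102
Total = 0.0367. Share from b = 0.0324/0.0367 = 0.882.

88.2%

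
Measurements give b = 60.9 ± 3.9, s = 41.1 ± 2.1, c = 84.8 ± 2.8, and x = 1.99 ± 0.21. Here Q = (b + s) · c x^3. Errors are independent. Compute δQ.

Let u = b + s = 102. δu = √(δb² + δs²) = √(15.2 + 4.41) = 4.43, so δu/u = 0.0434.
Q is then a monomial in u, c, x:
δQ/Q = √((δu/u)² + (1·δc/c)² + (3·δx/x)²) = √(0.00189 + 0.00109 + 0.100) = 0.321
Q = 68200, so δQ = 0.321 × 68200 = 21900.

21900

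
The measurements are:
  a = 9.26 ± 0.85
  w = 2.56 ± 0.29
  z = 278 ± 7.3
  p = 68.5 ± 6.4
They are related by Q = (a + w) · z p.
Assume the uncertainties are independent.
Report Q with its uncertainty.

Let u = a + w = 11.8. δu = √(δa² + δw²) = √(0.722 + 0.0841) = 0.898, so δu/u = 0.0760.
Q is then a monomial in u, z, p:
δQ/Q = √((δu/u)² + (1·δz/z)² + (1·δp/p)²) = √(0.00577 + 0.000690 + 0.00873) = 0.123
Q = 2.25e+05, so δQ = 0.123 × 2.25e+05 = 27700.

(2.25 ± 0.277) × 10^5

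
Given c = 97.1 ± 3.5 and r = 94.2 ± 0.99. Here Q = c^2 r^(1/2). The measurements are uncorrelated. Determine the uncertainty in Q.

Q is a product of powers, so relative uncertainties combine in quadrature:
  (2·δc/c)² = (2×0.0360)² = 0.00520;  (½·δr/r)² = (0.5×0.0105)² = 2.76e-05
δQ/Q = √(0.00522) = 0.0723
Q = 91500, so δQ = 0.0723 × 91500 = 6610.

6610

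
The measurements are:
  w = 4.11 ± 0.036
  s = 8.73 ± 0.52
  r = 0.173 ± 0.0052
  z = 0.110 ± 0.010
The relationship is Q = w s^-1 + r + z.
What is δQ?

Let p = w·s^-1 = 0.471. δp/p = √((1·δw/w)² + (-1·δs/s)²) = √(7.67e-05 + 0.00355) = 0.0602, so δp = 0.0283.
Q = p + r + z: δQ = √(δp² + δr² + δz²) = √(0.000803 + 2.7e-05 + 0.000100) = 0.0305

0.0305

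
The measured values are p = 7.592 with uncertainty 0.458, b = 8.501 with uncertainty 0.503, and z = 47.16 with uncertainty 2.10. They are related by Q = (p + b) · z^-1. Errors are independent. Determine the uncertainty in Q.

0.0210

Let u = p + b = 16.09. δu = √(δp² + δb²) = √(0.210 + 0.253) = 0.680, so δu/u = 0.0423.
Q is then a monomial in u, z:
δQ/Q = √((δu/u)² + (-1·δz/z)²) = √(0.00179 + 0.00198) = 0.0614
Q = 0.3412, so δQ = 0.0614 × 0.3412 = 0.0210.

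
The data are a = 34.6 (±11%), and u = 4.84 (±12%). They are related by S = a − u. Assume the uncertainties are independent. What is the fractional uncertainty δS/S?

Absolute uncertainties add in quadrature for a linear combination:
  (δa)² = 14.5;  (δu)² = 0.337
δS = √(14.8) = 3.85
S = 29.8, so δS/S = 3.85/29.8 = 0.129.

0.129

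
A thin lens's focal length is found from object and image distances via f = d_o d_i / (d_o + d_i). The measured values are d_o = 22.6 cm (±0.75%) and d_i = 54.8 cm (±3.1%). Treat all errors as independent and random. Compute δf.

∂f/∂d_o = (d_i/(d_o+d_i))² = 0.501;  ∂f/∂d_i = (d_o/(d_o+d_i))² = 0.0853
δf = √((∂f/∂d_o · δd_o)² + (∂f/∂d_i · δd_i)²) = √(0.00722 + 0.0210) = 0.168 cm

0.168 cm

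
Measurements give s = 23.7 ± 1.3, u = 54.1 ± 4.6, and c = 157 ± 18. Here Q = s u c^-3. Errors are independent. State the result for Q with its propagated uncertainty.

0.000331 ± 0.000119

Q is a product of powers, so relative uncertainties combine in quadrature:
  (1·δs/s)² = (1×0.0549)² = 0.00301;  (1·δu/u)² = (1×0.0850)² = 0.00723;  (-3·δc/c)² = (-3×0.115)² = 0.118
δQ/Q = √(0.129) = 0.359
Q = 0.000331, so δQ = 0.359 × 0.000331 = 0.000119.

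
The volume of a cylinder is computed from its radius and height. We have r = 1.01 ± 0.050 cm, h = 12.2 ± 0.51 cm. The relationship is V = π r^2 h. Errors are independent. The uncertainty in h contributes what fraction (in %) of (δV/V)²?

(δV/V)² = (2·δr/r)² + (1·δh/h)²
  r term: (2×0.0495)² = 0.00980
  h term: (1×0.0418)² = 0.00175
Total = 0.0116. Share from h = 0.00175/0.0116 = 0.151.

15.1%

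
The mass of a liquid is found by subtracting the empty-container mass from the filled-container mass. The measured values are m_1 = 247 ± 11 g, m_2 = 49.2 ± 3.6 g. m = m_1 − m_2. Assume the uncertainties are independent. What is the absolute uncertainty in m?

11.6 g

Absolute uncertainties add in quadrature for a linear combination:
  (δm_1)² = 121;  (δm_2)² = 13.0
δm = √(134) = 11.6 g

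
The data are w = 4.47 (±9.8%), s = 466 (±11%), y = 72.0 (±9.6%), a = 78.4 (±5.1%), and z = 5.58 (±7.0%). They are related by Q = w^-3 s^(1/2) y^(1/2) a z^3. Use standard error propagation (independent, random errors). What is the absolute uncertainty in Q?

10400

Relative error in a monomial: (δQ/Q)² = Σ (nᵢ · δxᵢ/xᵢ)².
  (-3·δw/w)² = (-3×0.0980)² = 0.0864;  (½·δs/s)² = (0.5×0.110)² = 0.00302;  (½·δy/y)² = (0.5×0.0960)² = 0.00230;  (1·δa/a)² = (1×0.0510)² = 0.00260;  (3·δz/z)² = (3×0.0700)² = 0.0441
δQ/Q = √(0.138) = 0.372
Q = 27900, so δQ = 0.372 × 27900 = 10400.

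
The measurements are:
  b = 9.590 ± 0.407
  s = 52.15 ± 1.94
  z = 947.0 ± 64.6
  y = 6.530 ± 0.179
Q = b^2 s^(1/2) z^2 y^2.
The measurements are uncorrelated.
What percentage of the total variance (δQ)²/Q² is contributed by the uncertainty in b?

24.7%

(δQ/Q)² = (2·δb/b)² + (½·δs/s)² + (2·δz/z)² + (2·δy/y)²
  b term: (2×0.0424)² = 0.00720
  s term: (0.5×0.0372)² = 0.000346
  z term: (2×0.0682)² = 0.0186
  y term: (2×0.0274)² = 0.00301
Total = 0.0292. Share from b = 0.00720/0.0292 = 0.247.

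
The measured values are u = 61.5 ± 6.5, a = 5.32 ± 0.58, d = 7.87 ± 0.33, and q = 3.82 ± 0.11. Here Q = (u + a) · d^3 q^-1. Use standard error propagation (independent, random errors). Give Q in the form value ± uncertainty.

8530 ± 1380

Let w = u + a = 66.8. δw = √(δu² + δa²) = √(42.2 + 0.336) = 6.53, so δw/w = 0.0977.
Q is then a monomial in w, d, q:
δQ/Q = √((δw/w)² + (3·δd/d)² + (-1·δq/q)²) = √(0.00954 + 0.0158 + 0.000829) = 0.162
Q = 8530, so δQ = 0.162 × 8530 = 1380.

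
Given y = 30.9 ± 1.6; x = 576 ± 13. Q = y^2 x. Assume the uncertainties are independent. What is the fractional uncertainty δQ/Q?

Since Q is a product/quotient, work with relative uncertainties:
  (2·δy/y)² = (2×0.0518)² = 0.0107;  (1·δx/x)² = (1×0.0226)² = 0.000509
δQ/Q = √(0.0112) = 0.106

0.106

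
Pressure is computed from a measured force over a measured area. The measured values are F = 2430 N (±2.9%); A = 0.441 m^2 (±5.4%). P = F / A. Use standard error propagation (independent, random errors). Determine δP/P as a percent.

P is a product of powers, so relative uncertainties combine in quadrature:
  (1·δF/F)² = (1×0.0290)² = 0.000841;  (-1·δA/A)² = (-1×0.0540)² = 0.00292
δP/P = √(0.00376) = 0.0613

6.13%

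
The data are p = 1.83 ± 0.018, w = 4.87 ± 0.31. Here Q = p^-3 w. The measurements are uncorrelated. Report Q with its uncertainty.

Each factor contributes (exponent × relative error)² to (δQ/Q)²:
  (-3·δp/p)² = (-3×0.00984)² = 0.000871;  (1·δw/w)² = (1×0.0637)² = 0.00405
δQ/Q = √(0.00492) = 0.0702
Q = 0.795, so δQ = 0.0702 × 0.795 = 0.0558.

0.795 ± 0.0558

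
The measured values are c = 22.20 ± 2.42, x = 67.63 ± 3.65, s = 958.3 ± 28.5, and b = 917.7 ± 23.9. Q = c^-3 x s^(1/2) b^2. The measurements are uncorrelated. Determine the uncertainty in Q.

Relative error in a monomial: (δQ/Q)² = Σ (nᵢ · δxᵢ/xᵢ)².
  (-3·δc/c)² = (-3×0.109)² = 0.107;  (1·δx/x)² = (1×0.0540)² = 0.00291;  (½·δs/s)² = (0.5×0.0297)² = 0.000221;  (2·δb/b)² = (2×0.0260)² = 0.00271
δQ/Q = √(0.113) = 0.336
Q = 161200, so δQ = 0.336 × 161200 = 54100.

54100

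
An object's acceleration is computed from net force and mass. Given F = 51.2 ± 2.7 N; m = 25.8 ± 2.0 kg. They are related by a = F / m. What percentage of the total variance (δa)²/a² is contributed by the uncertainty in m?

68.4%

(δa/a)² = (1·δF/F)² + (-1·δm/m)²
  F term: (1×0.0527)² = 0.00278
  m term: (-1×0.0775)² = 0.00601
Total = 0.00879. Share from m = 0.00601/0.00879 = 0.684.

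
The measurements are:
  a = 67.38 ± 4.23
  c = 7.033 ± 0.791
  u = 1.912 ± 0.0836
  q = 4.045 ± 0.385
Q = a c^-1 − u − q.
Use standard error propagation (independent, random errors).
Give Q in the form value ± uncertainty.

3.624 ± 1.30

Let p = a·c^-1 = 9.581. δp/p = √((1·δa/a)² + (-1·δc/c)²) = √(0.00394 + 0.0126) = 0.129, so δp = 1.23.
Q = p − u − q: δQ = √(δp² + δu² + δq²) = √(1.52 + 0.00699 + 0.148) = 1.30
Q = 3.624.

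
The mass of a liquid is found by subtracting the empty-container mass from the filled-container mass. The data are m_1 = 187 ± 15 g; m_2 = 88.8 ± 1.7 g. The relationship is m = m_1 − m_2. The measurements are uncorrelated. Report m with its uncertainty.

Each term contributes (cᵢ δxᵢ)² to (δm)²:
  (δm_1)² = 225;  (δm_2)² = 2.89
δm = √(228) = 15.1 g
m = 98.2 g.

98.2 ± 15.1 g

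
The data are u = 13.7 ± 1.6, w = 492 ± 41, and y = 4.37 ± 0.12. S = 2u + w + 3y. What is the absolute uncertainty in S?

41.1

For a sum/difference, combine absolute errors in quadrature:
  (2·δu)² = 10.2;  (δw)² = 1680;  (3·δy)² = 0.130
δS = √(1690) = 41.1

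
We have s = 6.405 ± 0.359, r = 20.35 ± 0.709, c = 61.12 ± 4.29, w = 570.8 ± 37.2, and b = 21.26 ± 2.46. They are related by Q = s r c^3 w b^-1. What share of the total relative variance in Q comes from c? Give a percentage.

66.8%

(δQ/Q)² = (1·δs/s)² + (1·δr/r)² + (3·δc/c)² + (1·δw/w)² + (-1·δb/b)²
  s term: (1×0.0560)² = 0.00314
  r term: (1×0.0348)² = 0.00121
  c term: (3×0.0702)² = 0.0443
  w term: (1×0.0652)² = 0.00425
  b term: (-1×0.116)² = 0.0134
Total = 0.0663. Share from c = 0.0443/0.0663 = 0.668.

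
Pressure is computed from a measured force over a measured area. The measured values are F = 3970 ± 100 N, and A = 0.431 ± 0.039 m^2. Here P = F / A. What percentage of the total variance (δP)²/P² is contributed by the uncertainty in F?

(δP/P)² = (1·δF/F)² + (-1·δA/A)²
  F term: (1×0.0252)² = 0.000634
  A term: (-1×0.0905)² = 0.00819
Total = 0.00882. Share from F = 0.000634/0.00882 = 0.0719.

7.19%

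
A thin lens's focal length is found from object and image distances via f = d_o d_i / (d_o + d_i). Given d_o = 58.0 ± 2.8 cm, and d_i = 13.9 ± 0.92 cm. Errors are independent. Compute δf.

0.608 cm

∂f/∂d_o = (d_i/(d_o+d_i))² = 0.0374;  ∂f/∂d_i = (d_o/(d_o+d_i))² = 0.651
δf = √((∂f/∂d_o · δd_o)² + (∂f/∂d_i · δd_i)²) = √(0.0110 + 0.358) = 0.608 cm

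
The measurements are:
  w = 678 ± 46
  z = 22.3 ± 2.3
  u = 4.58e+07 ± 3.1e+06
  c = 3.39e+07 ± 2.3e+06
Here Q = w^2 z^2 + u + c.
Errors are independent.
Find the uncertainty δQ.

5.66e+07

Let p = w^2·z^2 = 2.29e+08. δp/p = √((2·δw/w)² + (2·δz/z)²) = √(0.0184 + 0.0426) = 0.247, so δp = 5.64e+07.
Q = p + u + c: δQ = √(δp² + δu² + δc²) = √(3.19e+15 + 9.61e+12 + 5.29e+12) = 5.66e+07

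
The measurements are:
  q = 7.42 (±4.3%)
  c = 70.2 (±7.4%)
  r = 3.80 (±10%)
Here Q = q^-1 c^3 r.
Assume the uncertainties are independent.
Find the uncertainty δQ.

43800

Products/powers → add relative errors in quadrature, weighted by exponent:
  (-1·δq/q)² = (-1×0.0430)² = 0.00185;  (3·δc/c)² = (3×0.0740)² = 0.0493;  (1·δr/r)² = (1×0.100)² = 0.0100
δQ/Q = √(0.0611) = 0.247
Q = 1.77e+05, so δQ = 0.247 × 1.77e+05 = 43800.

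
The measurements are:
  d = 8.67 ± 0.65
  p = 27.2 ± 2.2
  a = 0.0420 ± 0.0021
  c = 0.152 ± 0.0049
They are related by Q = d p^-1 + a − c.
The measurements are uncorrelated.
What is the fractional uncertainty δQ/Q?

Let w = d·p^-1 = 0.319. δw/w = √((1·δd/d)² + (-1·δp/p)²) = √(0.00562 + 0.00654) = 0.110, so δw = 0.0352.
Q = w + a − c: δQ = √(δw² + δa² + δc²) = √(0.00124 + 4.41e-06 + 2.4e-05) = 0.0356
Q = 0.209, so δQ/Q = 0.0356/0.209 = 0.170.

0.170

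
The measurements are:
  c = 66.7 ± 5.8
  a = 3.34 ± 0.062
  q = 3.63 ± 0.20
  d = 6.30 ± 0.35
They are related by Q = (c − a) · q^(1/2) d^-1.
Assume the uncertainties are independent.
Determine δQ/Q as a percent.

11.1%

Let u = c − a = 63.4. δu = √(δc² + δa²) = √(33.6 + 0.00384) = 5.80, so δu/u = 0.0915.
Q is then a monomial in u, q, d:
δQ/Q = √((δu/u)² + (½·δq/q)² + (-1·δd/d)²) = √(0.00838 + 0.000759 + 0.00309) = 0.111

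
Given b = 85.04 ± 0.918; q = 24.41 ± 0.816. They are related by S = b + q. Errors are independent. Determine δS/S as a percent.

1.12%

S is a linear combination, so absolute uncertainties add in quadrature:
  (δb)² = 0.843;  (δq)² = 0.666
δS = √(1.51) = 1.23
S = 109.5, so δS/S = 1.23/109.5 = 0.0112.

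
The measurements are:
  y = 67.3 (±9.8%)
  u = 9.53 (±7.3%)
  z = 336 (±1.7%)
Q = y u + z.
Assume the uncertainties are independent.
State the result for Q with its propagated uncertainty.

Let p = y·u = 641. δp/p = √((1·δy/y)² + (1·δu/u)²) = √(0.00960 + 0.00533) = 0.122, so δp = 78.4.
Q = p + z: δQ = √(δp² + δz²) = √(6140 + 32.6) = 78.6
Q = 977.

977 ± 78.6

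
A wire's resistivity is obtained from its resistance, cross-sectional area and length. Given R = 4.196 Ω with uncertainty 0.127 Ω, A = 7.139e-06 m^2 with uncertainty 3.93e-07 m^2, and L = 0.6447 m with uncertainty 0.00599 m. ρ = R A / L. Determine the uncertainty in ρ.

ρ is a product of powers, so relative uncertainties combine in quadrature:
  (1·δR/R)² = (1×0.0303)² = 0.000916;  (1·δA/A)² = (1×0.0550)² = 0.00303;  (-1·δL/L)² = (-1×0.00929)² = 8.63e-05
δρ/ρ = √(0.00403) = 0.0635
ρ = 4.646e-05 Ω·m, so δρ = 0.0635 × 4.646e-05 = 2.95e-06 Ω·m.

2.95e-06 Ω·m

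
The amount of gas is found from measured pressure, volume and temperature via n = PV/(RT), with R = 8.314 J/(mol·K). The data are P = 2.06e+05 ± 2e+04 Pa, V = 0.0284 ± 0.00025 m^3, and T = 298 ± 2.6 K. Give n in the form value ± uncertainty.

2.36 ± 0.231 mol

For a monomial n ∝ P, V, T^-1, fractional errors add in quadrature:
  (1·δP/P)² = (1×0.0971)² = 0.00943;  (1·δV/V)² = (1×0.00880)² = 7.75e-05;  (-1·δT/T)² = (-1×0.00872)² = 7.61e-05
δn/n = √(0.00958) = 0.0979
n = 2.36 mol, so δn = 0.0979 × 2.36 = 0.231 mol.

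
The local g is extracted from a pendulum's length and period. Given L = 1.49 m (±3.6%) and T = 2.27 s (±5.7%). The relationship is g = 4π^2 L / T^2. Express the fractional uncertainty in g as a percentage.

12.0%

g is a product of powers, so relative uncertainties combine in quadrature:
  (1·δL/L)² = (1×0.0360)² = 0.00130;  (-2·δT/T)² = (-2×0.0570)² = 0.0130
δg/g = √(0.0143) = 0.120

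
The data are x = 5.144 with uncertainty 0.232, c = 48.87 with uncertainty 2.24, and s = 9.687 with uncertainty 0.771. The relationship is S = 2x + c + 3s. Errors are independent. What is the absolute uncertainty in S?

Absolute uncertainties add in quadrature for a linear combination:
  (2·δx)² = 0.215;  (δc)² = 5.02;  (3·δs)² = 5.35
δS = √(10.6) = 3.25

3.25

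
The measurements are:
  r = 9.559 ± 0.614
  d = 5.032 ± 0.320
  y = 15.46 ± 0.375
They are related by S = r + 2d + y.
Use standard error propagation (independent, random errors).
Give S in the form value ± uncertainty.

Absolute uncertainties add in quadrature for a linear combination:
  (δr)² = 0.377;  (2·δd)² = 0.410;  (δy)² = 0.141
δS = √(0.927) = 0.963
S = 35.08.

35.08 ± 0.963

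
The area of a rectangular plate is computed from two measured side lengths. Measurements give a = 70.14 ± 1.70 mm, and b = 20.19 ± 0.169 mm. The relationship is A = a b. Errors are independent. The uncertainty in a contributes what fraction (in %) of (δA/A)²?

89.3%

(δA/A)² = (1·δa/a)² + (1·δb/b)²
  a term: (1×0.0242)² = 0.000587
  b term: (1×0.00837)² = 7.01e-05
Total = 0.000658. Share from a = 0.000587/0.000658 = 0.893.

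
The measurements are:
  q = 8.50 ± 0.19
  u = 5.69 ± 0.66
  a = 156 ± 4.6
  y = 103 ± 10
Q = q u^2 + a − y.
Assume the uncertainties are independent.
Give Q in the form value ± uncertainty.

Let p = q·u^2 = 275. δp/p = √((1·δq/q)² + (2·δu/u)²) = √(0.000500 + 0.0538) = 0.233, so δp = 64.1.
Q = p + a − y: δQ = √(δp² + δa² + δy²) = √(4110 + 21.2 + 100) = 65.1
Q = 328.

328 ± 65.1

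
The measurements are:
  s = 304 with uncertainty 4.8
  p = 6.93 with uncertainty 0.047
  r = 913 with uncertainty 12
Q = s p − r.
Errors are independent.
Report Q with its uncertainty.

Let w = s·p = 2110. δw/w = √((1·δs/s)² + (1·δp/p)²) = √(0.000249 + 4.6e-05) = 0.0172, so δw = 36.2.
Q = w − r: δQ = √(δw² + δr²) = √(1310 + 144) = 38.1
Q = 1190.

1190 ± 38.1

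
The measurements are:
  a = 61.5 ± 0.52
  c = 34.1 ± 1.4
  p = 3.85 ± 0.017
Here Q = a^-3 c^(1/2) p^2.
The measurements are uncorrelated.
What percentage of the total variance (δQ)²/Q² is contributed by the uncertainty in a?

56.3%

(δQ/Q)² = (-3·δa/a)² + (½·δc/c)² + (2·δp/p)²
  a term: (-3×0.00846)² = 0.000643
  c term: (0.5×0.0411)² = 0.000421
  p term: (2×0.00442)² = 7.8e-05
Total = 0.00114. Share from a = 0.000643/0.00114 = 0.563.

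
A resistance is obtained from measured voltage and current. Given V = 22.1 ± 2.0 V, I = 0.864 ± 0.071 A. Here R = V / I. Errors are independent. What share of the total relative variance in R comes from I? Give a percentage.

(δR/R)² = (1·δV/V)² + (-1·δI/I)²
  V term: (1×0.0905)² = 0.00819
  I term: (-1×0.0822)² = 0.00675
Total = 0.0149. Share from I = 0.00675/0.0149 = 0.452.

45.2%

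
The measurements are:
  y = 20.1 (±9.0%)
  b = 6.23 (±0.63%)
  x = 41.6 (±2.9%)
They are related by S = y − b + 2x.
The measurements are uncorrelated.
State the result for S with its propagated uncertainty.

97.1 ± 3.02

Absolute uncertainties add in quadrature for a linear combination:
  (δy)² = 3.27;  (δb)² = 0.00154;  (2·δx)² = 5.82
δS = √(9.10) = 3.02
S = 97.1.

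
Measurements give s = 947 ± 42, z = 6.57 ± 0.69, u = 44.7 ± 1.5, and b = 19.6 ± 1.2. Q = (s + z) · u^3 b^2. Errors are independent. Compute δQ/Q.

Let w = s + z = 954. δw = √(δs² + δz²) = √(1760 + 0.476) = 42.0, so δw/w = 0.0441.
Q is then a monomial in w, u, b:
δQ/Q = √((δw/w)² + (3·δu/u)² + (2·δb/b)²) = √(0.00194 + 0.0101 + 0.0150) = 0.165

0.165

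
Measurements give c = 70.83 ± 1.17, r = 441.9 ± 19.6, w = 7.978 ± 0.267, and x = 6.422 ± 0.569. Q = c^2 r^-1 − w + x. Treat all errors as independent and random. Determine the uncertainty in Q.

0.888

Let p = c^2·r^-1 = 11.35. δp/p = √((2·δc/c)² + (-1·δr/r)²) = √(0.00109 + 0.00197) = 0.0553, so δp = 0.628.
Q = p − w + x: δQ = √(δp² + δw² + δx²) = √(0.394 + 0.0713 + 0.324) = 0.888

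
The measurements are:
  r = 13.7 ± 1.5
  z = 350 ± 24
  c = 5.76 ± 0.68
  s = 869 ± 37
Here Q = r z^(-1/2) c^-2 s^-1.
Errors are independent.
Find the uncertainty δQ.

6.75e-06

Relative error in a monomial: (δQ/Q)² = Σ (nᵢ · δxᵢ/xᵢ)².
  (1·δr/r)² = (1×0.109)² = 0.0120;  (−½·δz/z)² = (-0.5×0.0686)² = 0.00118;  (-2·δc/c)² = (-2×0.118)² = 0.0557;  (-1·δs/s)² = (-1×0.0426)² = 0.00181
δQ/Q = √(0.0707) = 0.266
Q = 2.54e-05, so δQ = 0.266 × 2.54e-05 = 6.75e-06.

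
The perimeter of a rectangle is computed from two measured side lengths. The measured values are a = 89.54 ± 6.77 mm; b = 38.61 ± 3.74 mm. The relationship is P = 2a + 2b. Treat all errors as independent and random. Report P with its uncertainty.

256.3 ± 15.5 mm

P is a linear combination, so absolute uncertainties add in quadrature:
  (2·δa)² = 183;  (2·δb)² = 56.0
δP = √(239) = 15.5 mm
P = 256.3 mm.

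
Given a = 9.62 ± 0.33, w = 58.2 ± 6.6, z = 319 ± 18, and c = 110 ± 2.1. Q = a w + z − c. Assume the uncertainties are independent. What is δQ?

Let p = a·w = 560. δp/p = √((1·δa/a)² + (1·δw/w)²) = √(0.00118 + 0.0129) = 0.118, so δp = 66.3.
Q = p + z − c: δQ = √(δp² + δz² + δc²) = √(4400 + 324 + 4.41) = 68.8

68.8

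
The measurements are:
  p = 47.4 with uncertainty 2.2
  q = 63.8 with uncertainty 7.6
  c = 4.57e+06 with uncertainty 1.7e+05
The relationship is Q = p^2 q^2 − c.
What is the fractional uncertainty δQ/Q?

Let w = p^2·q^2 = 9.15e+06. δw/w = √((2·δp/p)² + (2·δq/q)²) = √(0.00862 + 0.0568) = 0.256, so δw = 2.34e+06.
Q = w − c: δQ = √(δw² + δc²) = √(5.47e+12 + 2.89e+10) = 2.34e+06
Q = 4.58e+06, so δQ/Q = 2.34e+06/4.58e+06 = 0.512.

0.512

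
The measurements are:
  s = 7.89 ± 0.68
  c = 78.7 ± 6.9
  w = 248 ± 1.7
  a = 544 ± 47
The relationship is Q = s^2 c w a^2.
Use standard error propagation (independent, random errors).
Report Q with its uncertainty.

Products/powers → add relative errors in quadrature, weighted by exponent:
  (2·δs/s)² = (2×0.0862)² = 0.0297;  (1·δc/c)² = (1×0.0877)² = 0.00769;  (1·δw/w)² = (1×0.00685)² = 4.7e-05;  (2·δa/a)² = (2×0.0864)² = 0.0299
δQ/Q = √(0.0673) = 0.259
Q = 3.6e+11, so δQ = 0.259 × 3.6e+11 = 9.33e+10.

(3.60 ± 0.933) × 10^11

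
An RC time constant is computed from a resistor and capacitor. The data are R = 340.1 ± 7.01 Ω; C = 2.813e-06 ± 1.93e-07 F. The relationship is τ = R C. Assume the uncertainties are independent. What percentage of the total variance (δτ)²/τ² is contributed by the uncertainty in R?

(δτ/τ)² = (1·δR/R)² + (1·δC/C)²
  R term: (1×0.0206)² = 0.000425
  C term: (1×0.0686)² = 0.00471
Total = 0.00513. Share from R = 0.000425/0.00513 = 0.0828.

8.28%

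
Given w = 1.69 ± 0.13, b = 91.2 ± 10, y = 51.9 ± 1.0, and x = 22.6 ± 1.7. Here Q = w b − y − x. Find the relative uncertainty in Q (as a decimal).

0.260

Let p = w·b = 154. δp/p = √((1·δw/w)² + (1·δb/b)²) = √(0.00592 + 0.0120) = 0.134, so δp = 20.6.
Q = p − y − x: δQ = √(δp² + δy² + δx²) = √(426 + 1.00 + 2.89) = 20.7
Q = 79.6, so δQ/Q = 20.7/79.6 = 0.260.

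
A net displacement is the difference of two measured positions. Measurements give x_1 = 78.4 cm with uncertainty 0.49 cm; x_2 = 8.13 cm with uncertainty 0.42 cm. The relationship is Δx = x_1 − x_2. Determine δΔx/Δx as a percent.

0.918%

Each term contributes (cᵢ δxᵢ)² to (δΔx)²:
  (δx_1)² = 0.240;  (δx_2)² = 0.176
δΔx = √(0.416) = 0.645 cm
Δx = 70.3 cm, so δΔx/Δx = 0.645/70.3 = 0.00918.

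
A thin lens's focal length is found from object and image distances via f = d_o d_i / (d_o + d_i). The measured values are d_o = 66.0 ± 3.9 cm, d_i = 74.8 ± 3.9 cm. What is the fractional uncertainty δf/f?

0.0398

∂f/∂d_o = (d_i/(d_o+d_i))² = 0.282;  ∂f/∂d_i = (d_o/(d_o+d_i))² = 0.220
δf = √((∂f/∂d_o · δd_o)² + (∂f/∂d_i · δd_i)²) = √(1.21 + 0.734) = 1.39 cm
f = 35.1 cm, so δf/f = 1.39/35.1 = 0.0398.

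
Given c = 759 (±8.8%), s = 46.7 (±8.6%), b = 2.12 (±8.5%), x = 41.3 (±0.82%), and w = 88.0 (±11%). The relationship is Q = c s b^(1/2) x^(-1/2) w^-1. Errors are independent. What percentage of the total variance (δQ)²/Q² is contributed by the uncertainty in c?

26.6%

(δQ/Q)² = (1·δc/c)² + (1·δs/s)² + (½·δb/b)² + (−½·δx/x)² + (-1·δw/w)²
  c term: (1×0.0880)² = 0.00774
  s term: (1×0.0860)² = 0.00740
  b term: (0.5×0.0850)² = 0.00181
  x term: (-0.5×0.00820)² = 1.68e-05
  w term: (-1×0.110)² = 0.0121
Total = 0.0291. Share from c = 0.00774/0.0291 = 0.266.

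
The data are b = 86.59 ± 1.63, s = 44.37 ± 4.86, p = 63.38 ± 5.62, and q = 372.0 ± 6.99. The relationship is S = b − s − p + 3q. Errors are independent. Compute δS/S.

0.0204

For a sum/difference, combine absolute errors in quadrature:
  (δb)² = 2.66;  (δs)² = 23.6;  (δp)² = 31.6;  (3·δq)² = 440
δS = √(498) = 22.3
S = 1095, so δS/S = 22.3/1095 = 0.0204.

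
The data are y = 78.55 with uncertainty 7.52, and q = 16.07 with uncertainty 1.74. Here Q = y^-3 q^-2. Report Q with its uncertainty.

(7.990 ± 2.87) × 10^-9

Q is a product of powers, so relative uncertainties combine in quadrature:
  (-3·δy/y)² = (-3×0.0957)² = 0.0825;  (-2·δq/q)² = (-2×0.108)² = 0.0469
δQ/Q = √(0.129) = 0.360
Q = 7.99e-09, so δQ = 0.360 × 7.99e-09 = 2.87e-09.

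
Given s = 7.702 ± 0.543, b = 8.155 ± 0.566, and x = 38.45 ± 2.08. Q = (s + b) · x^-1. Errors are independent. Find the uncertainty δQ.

Let u = s + b = 15.86. δu = √(δs² + δb²) = √(0.295 + 0.320) = 0.784, so δu/u = 0.0495.
Q is then a monomial in u, x:
δQ/Q = √((δu/u)² + (-1·δx/x)²) = √(0.00245 + 0.00293) = 0.0733
Q = 0.4124, so δQ = 0.0733 × 0.4124 = 0.0302.

0.0302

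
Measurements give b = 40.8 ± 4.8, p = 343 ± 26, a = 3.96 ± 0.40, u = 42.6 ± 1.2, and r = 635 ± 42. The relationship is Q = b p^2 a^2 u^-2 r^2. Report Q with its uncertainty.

Products/powers → add relative errors in quadrature, weighted by exponent:
  (1·δb/b)² = (1×0.118)² = 0.0138;  (2·δp/p)² = (2×0.0758)² = 0.0230;  (2·δa/a)² = (2×0.101)² = 0.0408;  (-2·δu/u)² = (-2×0.0282)² = 0.00317;  (2·δr/r)² = (2×0.0661)² = 0.0175
δQ/Q = √(0.0983) = 0.314
Q = 1.67e+10, so δQ = 0.314 × 1.67e+10 = 5.24e+09.

(1.67 ± 0.524) × 10^10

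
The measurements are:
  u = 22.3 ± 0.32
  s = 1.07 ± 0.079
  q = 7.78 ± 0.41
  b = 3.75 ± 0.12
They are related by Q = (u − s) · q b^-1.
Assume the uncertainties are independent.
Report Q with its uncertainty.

44.0 ± 2.80

Let w = u − s = 21.2. δw = √(δu² + δs²) = √(0.102 + 0.00624) = 0.330, so δw/w = 0.0155.
Q is then a monomial in w, q, b:
δQ/Q = √((δw/w)² + (1·δq/q)² + (-1·δb/b)²) = √(0.000241 + 0.00278 + 0.00102) = 0.0636
Q = 44.0, so δQ = 0.0636 × 44.0 = 2.80.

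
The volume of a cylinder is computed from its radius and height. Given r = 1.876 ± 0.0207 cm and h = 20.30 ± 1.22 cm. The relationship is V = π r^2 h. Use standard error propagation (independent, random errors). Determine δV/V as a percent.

6.40%

Since V is a product/quotient, work with relative uncertainties:
  (2·δr/r)² = (2×0.0110)² = 0.000487;  (1·δh/h)² = (1×0.0601)² = 0.00361
δV/V = √(0.00410) = 0.0640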